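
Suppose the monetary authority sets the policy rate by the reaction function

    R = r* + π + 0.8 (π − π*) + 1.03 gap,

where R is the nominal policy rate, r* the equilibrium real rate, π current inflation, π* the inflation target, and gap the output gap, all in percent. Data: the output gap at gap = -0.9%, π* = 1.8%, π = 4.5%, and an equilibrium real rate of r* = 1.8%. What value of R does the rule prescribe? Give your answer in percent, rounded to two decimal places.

7.53%

R = 1.8 + 4.5 + 0.8 × (4.5 − 1.8) + 1.03 × (-0.9)
   = 1.8 + 4.5 + 2.16 − 0.927 = 7.53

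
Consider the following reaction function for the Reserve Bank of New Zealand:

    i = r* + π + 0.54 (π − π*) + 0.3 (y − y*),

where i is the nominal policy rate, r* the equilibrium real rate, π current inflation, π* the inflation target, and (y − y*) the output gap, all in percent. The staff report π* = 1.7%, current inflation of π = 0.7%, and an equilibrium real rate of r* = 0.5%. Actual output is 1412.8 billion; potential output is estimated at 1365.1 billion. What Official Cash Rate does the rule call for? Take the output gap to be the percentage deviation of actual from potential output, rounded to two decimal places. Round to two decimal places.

1.71%

Output gap = 100 × (1412.8 − 1365.1) / 1365.1 = 3.49%.
i = 0.50 + 0.70 + 0.54 × (0.70 − 1.70) + 0.3 × 3.49
   = 0.50 + 0.7 − 0.54 + 1.047 = 1.71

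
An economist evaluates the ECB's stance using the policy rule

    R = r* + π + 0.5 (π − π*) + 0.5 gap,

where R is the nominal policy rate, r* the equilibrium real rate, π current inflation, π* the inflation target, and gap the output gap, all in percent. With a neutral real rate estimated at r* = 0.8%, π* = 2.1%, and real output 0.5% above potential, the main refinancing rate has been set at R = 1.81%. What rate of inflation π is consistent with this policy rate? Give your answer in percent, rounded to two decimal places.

Output 0.5% above potential → gap = 0.5.
Collecting π: R = r* + (1 + 0.5) π − 0.5 π* + 0.5 gap
1.5 π = 1.81 − 0.8 + 0.5 × 2.1 − 0.5 × 0.5 = 1.81
π = 1.81 / 1.5 = 1.21

1.21%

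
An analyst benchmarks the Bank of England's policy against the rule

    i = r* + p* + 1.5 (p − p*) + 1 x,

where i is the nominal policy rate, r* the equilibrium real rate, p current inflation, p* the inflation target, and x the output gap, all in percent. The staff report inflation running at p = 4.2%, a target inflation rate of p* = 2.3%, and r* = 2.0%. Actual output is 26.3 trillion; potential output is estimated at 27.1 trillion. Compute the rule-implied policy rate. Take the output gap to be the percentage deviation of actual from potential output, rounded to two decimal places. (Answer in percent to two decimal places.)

Output gap = 100 × (26.3 − 27.1) / 27.1 = -2.95%.
i = 2.00 + 2.30 + 1.5 × (4.20 − 2.30) + 1 × (-2.95)
   = 2.00 + 2.3 + 2.85 − 2.95 = 4.20

4.20%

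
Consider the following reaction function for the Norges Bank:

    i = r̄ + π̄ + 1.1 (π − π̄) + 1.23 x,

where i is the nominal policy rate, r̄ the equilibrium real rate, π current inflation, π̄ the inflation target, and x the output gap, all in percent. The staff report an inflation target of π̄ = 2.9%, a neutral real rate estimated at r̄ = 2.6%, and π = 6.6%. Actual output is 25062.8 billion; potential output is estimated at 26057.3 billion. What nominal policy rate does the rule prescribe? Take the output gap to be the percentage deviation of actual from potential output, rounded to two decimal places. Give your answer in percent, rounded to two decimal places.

4.87%

Output gap = 100 × (25062.8 − 26057.3) / 26057.3 = -3.82%.
i = 2.60 + 2.90 + 1.1 × (6.60 − 2.90) + 1.23 × (-3.82)
   = 2.60 + 2.9 + 4.07 − 4.6986 = 4.87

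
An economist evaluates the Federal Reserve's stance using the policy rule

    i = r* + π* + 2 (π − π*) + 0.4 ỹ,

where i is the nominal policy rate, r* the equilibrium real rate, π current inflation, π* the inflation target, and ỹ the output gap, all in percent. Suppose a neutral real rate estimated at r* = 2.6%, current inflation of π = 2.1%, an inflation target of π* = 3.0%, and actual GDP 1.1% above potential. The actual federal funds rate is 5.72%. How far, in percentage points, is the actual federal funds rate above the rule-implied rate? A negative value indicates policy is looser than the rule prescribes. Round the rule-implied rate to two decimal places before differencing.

1.48 pp

Output 1.1% above potential → ỹ = 1.1.
i = 2.6 + 3.0 + 2 × (2.1 − 3.0) + 0.4 × 1.1
   = 2.6 + 3 − 1.8 + 0.44 = 4.24
Deviation = 5.72 − 4.24 = 1.48 pp.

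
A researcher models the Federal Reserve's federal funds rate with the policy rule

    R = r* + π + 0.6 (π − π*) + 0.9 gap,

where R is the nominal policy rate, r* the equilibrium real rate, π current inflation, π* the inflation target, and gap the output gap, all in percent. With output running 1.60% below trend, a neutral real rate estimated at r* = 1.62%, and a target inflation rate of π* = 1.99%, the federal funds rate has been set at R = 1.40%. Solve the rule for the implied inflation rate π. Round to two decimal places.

Output 1.60% below potential → gap = -1.60.
Collecting π: R = r* + (1 + 0.6) π − 0.6 π* + 0.9 gap
1.6 π = 1.40 − 1.62 + 0.6 × 1.99 − 0.9 × (-1.60) = 2.414
π = 2.414 / 1.6 = 1.51

1.51%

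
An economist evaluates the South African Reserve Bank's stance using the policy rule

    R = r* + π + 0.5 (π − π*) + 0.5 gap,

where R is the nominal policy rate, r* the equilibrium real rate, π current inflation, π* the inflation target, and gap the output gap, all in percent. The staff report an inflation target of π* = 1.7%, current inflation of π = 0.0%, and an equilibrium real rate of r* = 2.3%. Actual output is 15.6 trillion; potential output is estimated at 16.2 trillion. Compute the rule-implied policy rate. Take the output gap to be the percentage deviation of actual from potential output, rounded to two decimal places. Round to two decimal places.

-0.40%

Output gap = 100 × (15.6 − 16.2) / 16.2 = -3.70%.
R = 2.30 + 0.00 + 0.5 × (0.00 − 1.70) + 0.5 × (-3.70)
   = 2.30 + 0 − 0.85 − 1.85 = -0.40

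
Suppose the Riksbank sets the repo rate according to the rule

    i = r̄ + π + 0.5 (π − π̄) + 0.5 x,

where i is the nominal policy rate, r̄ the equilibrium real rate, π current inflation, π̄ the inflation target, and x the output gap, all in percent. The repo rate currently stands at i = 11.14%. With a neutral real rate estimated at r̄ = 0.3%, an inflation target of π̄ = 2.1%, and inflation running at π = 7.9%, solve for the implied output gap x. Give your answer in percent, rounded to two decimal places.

0.5 x = 11.14 − 0.3 − 7.9 − 0.5 × (7.9 − 2.1) = 0.04
x = 0.04 / 0.5 = 0.08

0.08%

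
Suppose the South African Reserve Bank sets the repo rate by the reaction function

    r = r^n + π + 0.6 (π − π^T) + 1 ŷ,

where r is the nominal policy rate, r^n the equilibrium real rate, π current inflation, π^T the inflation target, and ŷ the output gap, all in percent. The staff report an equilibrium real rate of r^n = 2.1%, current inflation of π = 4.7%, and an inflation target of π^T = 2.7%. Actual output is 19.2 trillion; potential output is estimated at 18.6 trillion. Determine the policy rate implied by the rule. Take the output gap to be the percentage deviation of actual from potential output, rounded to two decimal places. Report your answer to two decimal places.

Output gap = 100 × (19.2 − 18.6) / 18.6 = 3.23%.
r = 2.10 + 4.70 + 0.6 × (4.70 − 2.70) + 1 × 3.23
   = 2.10 + 4.7 + 1.2 + 3.23 = 11.23

11.23%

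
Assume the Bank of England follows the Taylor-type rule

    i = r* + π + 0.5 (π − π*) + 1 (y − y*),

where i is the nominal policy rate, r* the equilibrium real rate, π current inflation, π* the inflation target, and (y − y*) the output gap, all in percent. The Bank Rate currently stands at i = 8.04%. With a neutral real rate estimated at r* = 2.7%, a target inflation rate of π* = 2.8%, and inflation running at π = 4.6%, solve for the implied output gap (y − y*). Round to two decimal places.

1 (y − y*) = 8.04 − 2.7 − 4.6 − 0.5 × (4.6 − 2.8) = -0.16
(y − y*) = -0.16 / 1 = -0.16

-0.16%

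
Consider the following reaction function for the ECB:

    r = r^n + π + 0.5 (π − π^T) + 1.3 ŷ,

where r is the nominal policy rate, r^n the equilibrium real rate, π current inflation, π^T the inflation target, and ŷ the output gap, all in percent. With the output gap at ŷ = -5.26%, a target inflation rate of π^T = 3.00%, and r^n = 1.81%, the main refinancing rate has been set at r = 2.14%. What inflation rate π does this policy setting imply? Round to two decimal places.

Collecting π: r = r^n + (1 + 0.5) π − 0.5 π^T + 1.3 ŷ
1.5 π = 2.14 − 1.81 + 0.5 × 3.00 − 1.3 × (-5.26) = 8.668
π = 8.668 / 1.5 = 5.78

5.78%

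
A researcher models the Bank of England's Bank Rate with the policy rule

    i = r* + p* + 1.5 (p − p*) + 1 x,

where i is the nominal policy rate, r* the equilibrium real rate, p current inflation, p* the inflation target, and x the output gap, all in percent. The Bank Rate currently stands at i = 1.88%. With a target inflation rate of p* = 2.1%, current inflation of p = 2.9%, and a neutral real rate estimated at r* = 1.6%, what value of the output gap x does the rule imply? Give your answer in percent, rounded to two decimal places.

-3.02%

1 x = 1.88 − 1.6 − 2.1 − 1.5 × (2.9 − 2.1) = -3.02
x = -3.02 / 1 = -3.02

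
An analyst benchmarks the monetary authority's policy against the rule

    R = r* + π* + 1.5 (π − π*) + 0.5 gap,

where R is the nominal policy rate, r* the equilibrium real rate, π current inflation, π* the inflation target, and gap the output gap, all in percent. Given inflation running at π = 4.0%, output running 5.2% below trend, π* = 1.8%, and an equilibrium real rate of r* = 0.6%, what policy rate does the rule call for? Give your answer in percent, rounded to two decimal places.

Output 5.2% below potential → gap = -5.2.
R = 0.6 + 1.8 + 1.5 × (4.0 − 1.8) + 0.5 × (-5.2)
   = 0.6 + 1.8 + 3.3 − 2.6 = 3.10

3.10%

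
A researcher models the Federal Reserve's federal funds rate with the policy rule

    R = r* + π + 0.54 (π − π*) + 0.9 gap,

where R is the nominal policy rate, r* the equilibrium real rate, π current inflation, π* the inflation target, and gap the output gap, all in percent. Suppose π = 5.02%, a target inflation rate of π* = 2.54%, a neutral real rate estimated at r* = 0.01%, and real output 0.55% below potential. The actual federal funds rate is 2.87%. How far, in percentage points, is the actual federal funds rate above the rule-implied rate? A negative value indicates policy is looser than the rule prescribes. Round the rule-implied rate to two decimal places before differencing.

Output 0.55% below potential → gap = -0.55.
R = 0.01 + 5.02 + 0.54 × (5.02 − 2.54) + 0.9 × (-0.55)
   = 0.01 + 5.02 + 1.3392 − 0.495 = 5.87
Deviation = 2.87 − 5.87 = -3.00 pp.

-3.00 pp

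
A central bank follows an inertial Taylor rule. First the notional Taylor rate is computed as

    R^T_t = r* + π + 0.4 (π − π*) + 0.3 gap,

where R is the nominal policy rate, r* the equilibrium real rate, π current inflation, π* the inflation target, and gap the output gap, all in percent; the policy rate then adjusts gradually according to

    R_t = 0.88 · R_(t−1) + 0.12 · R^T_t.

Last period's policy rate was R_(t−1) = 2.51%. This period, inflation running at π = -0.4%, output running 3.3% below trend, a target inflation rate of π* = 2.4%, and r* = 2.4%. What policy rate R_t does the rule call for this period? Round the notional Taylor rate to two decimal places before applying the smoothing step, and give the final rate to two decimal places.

2.20%

Output 3.3% below potential → gap = -3.3.
R^T_t = 2.4 + (-0.4) + 0.4 × (-0.4 − 2.4) + 0.3 × (-3.3)
   = 2.4 − 0.4 − 1.12 − 0.99 = -0.11
R_t = 0.88 × 2.51 + 0.12 × (-0.11) = 2.2088 − 0.0132 = 2.20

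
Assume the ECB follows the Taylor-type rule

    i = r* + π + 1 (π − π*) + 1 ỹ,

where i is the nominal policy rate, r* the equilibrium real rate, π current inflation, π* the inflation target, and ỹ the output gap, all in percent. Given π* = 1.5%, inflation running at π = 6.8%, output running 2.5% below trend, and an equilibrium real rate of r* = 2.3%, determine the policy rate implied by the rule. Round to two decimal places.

11.90%

Output 2.5% below potential → ỹ = -2.5.
i = 2.3 + 6.8 + 1 × (6.8 − 1.5) + 1 × (-2.5)
   = 2.3 + 6.8 + 5.3 − 2.5 = 11.90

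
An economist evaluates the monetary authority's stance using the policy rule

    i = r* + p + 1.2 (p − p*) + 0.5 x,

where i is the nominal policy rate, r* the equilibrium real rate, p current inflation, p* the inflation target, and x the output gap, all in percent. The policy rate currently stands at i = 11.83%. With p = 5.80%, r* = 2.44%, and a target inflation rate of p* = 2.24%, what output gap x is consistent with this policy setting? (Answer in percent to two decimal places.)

-1.36%

0.5 x = 11.83 − 2.44 − 5.80 − 1.2 × (5.80 − 2.24) = -0.682
x = -0.682 / 0.5 = -1.36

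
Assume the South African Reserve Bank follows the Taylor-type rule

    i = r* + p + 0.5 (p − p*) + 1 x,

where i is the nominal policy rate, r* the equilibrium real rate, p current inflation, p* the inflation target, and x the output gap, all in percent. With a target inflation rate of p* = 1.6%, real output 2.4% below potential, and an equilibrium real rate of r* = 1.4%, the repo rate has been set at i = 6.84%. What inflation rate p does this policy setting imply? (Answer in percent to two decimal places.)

Output 2.4% below potential → x = -2.4.
Collecting p: i = r* + (1 + 0.5) p − 0.5 p* + 1 x
1.5 p = 6.84 − 1.4 + 0.5 × 1.6 − 1 × (-2.4) = 8.64
p = 8.64 / 1.5 = 5.76

5.76%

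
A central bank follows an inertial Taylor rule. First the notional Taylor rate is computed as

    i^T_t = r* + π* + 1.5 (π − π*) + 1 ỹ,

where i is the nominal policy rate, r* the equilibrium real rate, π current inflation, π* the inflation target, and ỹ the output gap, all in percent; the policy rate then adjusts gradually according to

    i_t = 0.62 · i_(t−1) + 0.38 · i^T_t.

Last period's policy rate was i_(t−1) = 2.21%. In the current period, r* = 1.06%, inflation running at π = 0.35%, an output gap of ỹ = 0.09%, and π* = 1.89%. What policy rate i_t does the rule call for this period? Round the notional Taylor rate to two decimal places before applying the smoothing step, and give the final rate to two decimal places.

i^T_t = 1.06 + 1.89 + 1.5 × (0.35 − 1.89) + 1 × 0.09
   = 1.06 + 1.89 − 2.31 + 0.09 = 0.73
i_t = 0.62 × 2.21 + 0.38 × 0.73 = 1.3702 + 0.2774 = 1.65

1.65%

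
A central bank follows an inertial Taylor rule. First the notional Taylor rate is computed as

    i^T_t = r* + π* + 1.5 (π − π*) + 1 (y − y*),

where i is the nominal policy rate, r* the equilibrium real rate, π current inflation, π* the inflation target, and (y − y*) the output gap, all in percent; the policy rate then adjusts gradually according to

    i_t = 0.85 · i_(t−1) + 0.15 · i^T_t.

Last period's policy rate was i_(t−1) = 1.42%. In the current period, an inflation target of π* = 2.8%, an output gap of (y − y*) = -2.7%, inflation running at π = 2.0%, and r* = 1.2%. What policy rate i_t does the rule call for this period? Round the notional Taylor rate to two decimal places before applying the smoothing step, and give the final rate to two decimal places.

i^T_t = 1.2 + 2.8 + 1.5 × (2.0 − 2.8) + 1 × (-2.7)
   = 1.2 + 2.8 − 1.2 − 2.7 = 0.10
i_t = 0.85 × 1.42 + 0.15 × 0.10 = 1.207 + 0.015 = 1.22

1.22%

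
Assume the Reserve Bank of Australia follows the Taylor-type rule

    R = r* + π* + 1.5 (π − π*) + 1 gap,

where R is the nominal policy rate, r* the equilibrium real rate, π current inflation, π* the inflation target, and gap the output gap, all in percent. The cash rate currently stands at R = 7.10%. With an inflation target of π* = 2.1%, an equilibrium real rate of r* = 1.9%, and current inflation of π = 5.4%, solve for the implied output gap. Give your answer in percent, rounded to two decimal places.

1 gap = 7.10 − 1.9 − 2.1 − 1.5 × (5.4 − 2.1) = -1.85
gap = -1.85 / 1 = -1.85

-1.85%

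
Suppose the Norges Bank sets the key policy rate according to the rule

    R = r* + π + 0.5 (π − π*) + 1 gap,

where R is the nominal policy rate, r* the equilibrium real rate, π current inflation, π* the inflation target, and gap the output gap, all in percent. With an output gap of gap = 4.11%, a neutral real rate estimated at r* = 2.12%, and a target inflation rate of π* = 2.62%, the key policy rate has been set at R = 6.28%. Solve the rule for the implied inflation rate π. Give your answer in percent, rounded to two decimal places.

0.91%

Collecting π: R = r* + (1 + 0.5) π − 0.5 π* + 1 gap
1.5 π = 6.28 − 2.12 + 0.5 × 2.62 − 1 × 4.11 = 1.36
π = 1.36 / 1.5 = 0.91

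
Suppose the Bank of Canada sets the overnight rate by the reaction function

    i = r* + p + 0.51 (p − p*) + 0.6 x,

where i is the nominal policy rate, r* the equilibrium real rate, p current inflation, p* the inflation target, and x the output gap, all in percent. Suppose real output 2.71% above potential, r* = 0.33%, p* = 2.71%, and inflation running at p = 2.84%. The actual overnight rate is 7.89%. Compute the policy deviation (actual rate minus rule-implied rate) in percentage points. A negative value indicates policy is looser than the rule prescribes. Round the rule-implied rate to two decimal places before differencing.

3.03 pp

Output 2.71% above potential → x = 2.71.
i = 0.33 + 2.84 + 0.51 × (2.84 − 2.71) + 0.6 × 2.71
   = 0.33 + 2.84 + 0.0663 + 1.626 = 4.86
Deviation = 7.89 − 4.86 = 3.03 pp.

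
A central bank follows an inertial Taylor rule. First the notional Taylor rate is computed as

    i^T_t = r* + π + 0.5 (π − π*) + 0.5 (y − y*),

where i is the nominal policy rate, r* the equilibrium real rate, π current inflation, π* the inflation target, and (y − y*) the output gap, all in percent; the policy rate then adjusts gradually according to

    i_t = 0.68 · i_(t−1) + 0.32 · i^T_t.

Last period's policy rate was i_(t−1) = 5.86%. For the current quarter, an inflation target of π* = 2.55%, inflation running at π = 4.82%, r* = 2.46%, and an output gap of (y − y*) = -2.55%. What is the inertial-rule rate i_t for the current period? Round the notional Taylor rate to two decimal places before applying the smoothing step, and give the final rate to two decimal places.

6.27%

i^T_t = 2.46 + 4.82 + 0.5 × (4.82 − 2.55) + 0.5 × (-2.55)
   = 2.46 + 4.82 + 1.135 − 1.275 = 7.14
i_t = 0.68 × 5.86 + 0.32 × 7.14 = 3.9848 + 2.2848 = 6.27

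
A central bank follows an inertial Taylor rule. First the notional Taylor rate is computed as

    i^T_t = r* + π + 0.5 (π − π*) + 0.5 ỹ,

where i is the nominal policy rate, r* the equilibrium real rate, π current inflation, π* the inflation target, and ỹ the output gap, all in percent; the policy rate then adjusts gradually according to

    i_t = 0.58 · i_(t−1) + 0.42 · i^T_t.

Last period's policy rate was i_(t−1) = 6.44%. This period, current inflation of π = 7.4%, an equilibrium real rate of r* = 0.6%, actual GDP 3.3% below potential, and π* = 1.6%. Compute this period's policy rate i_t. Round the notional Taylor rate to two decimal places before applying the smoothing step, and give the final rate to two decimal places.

Output 3.3% below potential → ỹ = -3.3.
i^T_t = 0.6 + 7.4 + 0.5 × (7.4 − 1.6) + 0.5 × (-3.3)
   = 0.6 + 7.4 + 2.9 − 1.65 = 9.25
i_t = 0.58 × 6.44 + 0.42 × 9.25 = 3.7352 + 3.885 = 7.62

7.62%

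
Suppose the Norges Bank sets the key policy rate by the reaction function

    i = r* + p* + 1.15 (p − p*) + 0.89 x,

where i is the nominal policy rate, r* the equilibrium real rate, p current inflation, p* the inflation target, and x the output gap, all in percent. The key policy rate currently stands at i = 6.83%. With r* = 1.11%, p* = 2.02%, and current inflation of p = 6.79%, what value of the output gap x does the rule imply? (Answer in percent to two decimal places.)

-2.01%

0.89 x = 6.83 − 1.11 − 2.02 − 1.15 × (6.79 − 2.02) = -1.7855
x = -1.7855 / 0.89 = -2.01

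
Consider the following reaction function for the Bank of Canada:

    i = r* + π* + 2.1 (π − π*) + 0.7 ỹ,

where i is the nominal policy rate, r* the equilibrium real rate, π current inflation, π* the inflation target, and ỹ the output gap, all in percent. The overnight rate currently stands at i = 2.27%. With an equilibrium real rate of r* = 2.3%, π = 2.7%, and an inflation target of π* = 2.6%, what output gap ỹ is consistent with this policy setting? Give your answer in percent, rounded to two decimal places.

0.7 ỹ = 2.27 − 2.3 − 2.6 − 2.1 × (2.7 − 2.6) = -2.84
ỹ = -2.84 / 0.7 = -4.06

-4.06%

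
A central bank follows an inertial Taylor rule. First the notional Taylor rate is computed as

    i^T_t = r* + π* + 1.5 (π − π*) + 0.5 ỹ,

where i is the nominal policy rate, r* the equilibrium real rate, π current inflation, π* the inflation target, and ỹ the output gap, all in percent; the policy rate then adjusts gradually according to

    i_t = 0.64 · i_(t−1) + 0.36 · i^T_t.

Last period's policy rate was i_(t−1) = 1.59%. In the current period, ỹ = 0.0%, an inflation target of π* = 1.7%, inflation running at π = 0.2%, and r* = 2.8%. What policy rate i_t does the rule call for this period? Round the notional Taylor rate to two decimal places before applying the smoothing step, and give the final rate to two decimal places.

i^T_t = 2.8 + 1.7 + 1.5 × (0.2 − 1.7) + 0.5 × 0.0
   = 2.8 + 1.7 − 2.25 + 0 = 2.25
i_t = 0.64 × 1.59 + 0.36 × 2.25 = 1.0176 + 0.81 = 1.83

1.83%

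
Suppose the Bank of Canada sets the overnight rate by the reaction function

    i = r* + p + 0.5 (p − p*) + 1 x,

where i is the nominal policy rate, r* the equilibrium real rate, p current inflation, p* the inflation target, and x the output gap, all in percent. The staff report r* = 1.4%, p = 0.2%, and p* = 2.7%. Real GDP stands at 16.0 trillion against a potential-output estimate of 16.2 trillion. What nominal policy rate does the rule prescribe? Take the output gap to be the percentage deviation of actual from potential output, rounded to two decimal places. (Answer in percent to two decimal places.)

Output gap = 100 × (16.0 − 16.2) / 16.2 = -1.23%.
i = 1.40 + 0.20 + 0.5 × (0.20 − 2.70) + 1 × (-1.23)
   = 1.40 + 0.2 − 1.25 − 1.23 = -0.88

-0.88%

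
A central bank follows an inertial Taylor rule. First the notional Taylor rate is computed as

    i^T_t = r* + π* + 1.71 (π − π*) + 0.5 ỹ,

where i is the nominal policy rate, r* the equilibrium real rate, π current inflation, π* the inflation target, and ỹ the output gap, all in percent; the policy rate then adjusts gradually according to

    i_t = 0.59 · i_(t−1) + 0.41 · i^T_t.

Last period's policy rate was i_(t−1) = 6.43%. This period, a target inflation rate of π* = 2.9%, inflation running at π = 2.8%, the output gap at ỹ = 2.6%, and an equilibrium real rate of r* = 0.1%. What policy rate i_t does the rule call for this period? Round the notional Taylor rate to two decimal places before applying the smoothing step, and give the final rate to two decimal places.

5.49%

i^T_t = 0.1 + 2.9 + 1.71 × (2.8 − 2.9) + 0.5 × 2.6
   = 0.1 + 2.9 − 0.171 + 1.3 = 4.13
i_t = 0.59 × 6.43 + 0.41 × 4.13 = 3.7937 + 1.6933 = 5.49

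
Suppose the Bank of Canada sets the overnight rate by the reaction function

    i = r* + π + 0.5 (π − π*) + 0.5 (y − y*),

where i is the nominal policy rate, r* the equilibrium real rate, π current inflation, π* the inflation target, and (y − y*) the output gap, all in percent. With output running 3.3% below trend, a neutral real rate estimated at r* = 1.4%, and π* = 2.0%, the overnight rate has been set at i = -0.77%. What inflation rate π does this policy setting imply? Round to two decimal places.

Output 3.3% below potential → (y − y*) = -3.3.
Collecting π: i = r* + (1 + 0.5) π − 0.5 π* + 0.5 (y − y*)
1.5 π = -0.77 − 1.4 + 0.5 × 2.0 − 0.5 × (-3.3) = 0.48
π = 0.48 / 1.5 = 0.32

0.32%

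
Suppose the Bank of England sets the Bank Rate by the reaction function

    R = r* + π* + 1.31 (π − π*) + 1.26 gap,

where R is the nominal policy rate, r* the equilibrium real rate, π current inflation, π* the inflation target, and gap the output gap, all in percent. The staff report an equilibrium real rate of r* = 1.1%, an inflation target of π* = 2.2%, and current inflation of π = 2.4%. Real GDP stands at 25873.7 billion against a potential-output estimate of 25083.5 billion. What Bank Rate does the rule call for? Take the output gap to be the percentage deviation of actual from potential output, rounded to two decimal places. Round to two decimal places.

7.53%

Output gap = 100 × (25873.7 − 25083.5) / 25083.5 = 3.15%.
R = 1.10 + 2.20 + 1.31 × (2.40 − 2.20) + 1.26 × 3.15
   = 1.10 + 2.2 + 0.262 + 3.969 = 7.53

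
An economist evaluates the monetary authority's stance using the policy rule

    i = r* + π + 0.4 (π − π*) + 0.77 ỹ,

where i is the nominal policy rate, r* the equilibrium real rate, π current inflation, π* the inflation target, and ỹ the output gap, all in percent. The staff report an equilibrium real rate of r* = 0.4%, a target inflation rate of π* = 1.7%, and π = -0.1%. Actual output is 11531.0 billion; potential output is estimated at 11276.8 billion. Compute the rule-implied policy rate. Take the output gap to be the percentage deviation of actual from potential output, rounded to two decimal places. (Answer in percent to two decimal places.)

1.31%

Output gap = 100 × (11531.0 − 11276.8) / 11276.8 = 2.25%.
i = 0.40 + (-0.10) + 0.4 × (-0.10 − 1.70) + 0.77 × 2.25
   = 0.40 − 0.1 − 0.72 + 1.7325 = 1.31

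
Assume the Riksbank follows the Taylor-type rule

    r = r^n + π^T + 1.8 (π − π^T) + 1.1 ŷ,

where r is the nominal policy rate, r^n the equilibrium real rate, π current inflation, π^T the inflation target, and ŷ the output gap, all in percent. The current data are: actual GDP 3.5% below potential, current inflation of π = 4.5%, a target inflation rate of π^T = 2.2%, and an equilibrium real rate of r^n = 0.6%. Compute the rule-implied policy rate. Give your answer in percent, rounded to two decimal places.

3.09%

Output 3.5% below potential → ŷ = -3.5.
r = 0.6 + 2.2 + 1.8 × (4.5 − 2.2) + 1.1 × (-3.5)
   = 0.6 + 2.2 + 4.14 − 3.85 = 3.09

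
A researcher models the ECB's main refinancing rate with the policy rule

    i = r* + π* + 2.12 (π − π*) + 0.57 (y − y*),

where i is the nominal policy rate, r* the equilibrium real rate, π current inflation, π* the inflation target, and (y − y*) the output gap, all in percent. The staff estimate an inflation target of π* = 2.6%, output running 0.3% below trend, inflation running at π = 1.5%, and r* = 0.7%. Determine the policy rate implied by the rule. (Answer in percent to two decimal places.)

0.80%

Output 0.3% below potential → (y − y*) = -0.3.
i = 0.7 + 2.6 + 2.12 × (1.5 − 2.6) + 0.57 × (-0.3)
   = 0.7 + 2.6 − 2.332 − 0.171 = 0.80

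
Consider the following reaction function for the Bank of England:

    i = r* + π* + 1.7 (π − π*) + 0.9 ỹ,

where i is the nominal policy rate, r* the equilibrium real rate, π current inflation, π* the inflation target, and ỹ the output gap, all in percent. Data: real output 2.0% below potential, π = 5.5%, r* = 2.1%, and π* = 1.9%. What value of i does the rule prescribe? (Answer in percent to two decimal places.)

Output 2.0% below potential → ỹ = -2.0.
i = 2.1 + 1.9 + 1.7 × (5.5 − 1.9) + 0.9 × (-2.0)
   = 2.1 + 1.9 + 6.12 − 1.8 = 8.32

8.32%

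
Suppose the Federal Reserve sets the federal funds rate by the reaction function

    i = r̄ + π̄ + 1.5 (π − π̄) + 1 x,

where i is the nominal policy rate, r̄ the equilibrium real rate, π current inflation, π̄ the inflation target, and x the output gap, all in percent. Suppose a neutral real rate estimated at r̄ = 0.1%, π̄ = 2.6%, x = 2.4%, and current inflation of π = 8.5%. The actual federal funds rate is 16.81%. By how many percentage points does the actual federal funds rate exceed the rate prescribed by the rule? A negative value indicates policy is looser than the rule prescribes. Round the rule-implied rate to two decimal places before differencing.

2.86 pp

i = 0.1 + 2.6 + 1.5 × (8.5 − 2.6) + 1 × 2.4
   = 0.1 + 2.6 + 8.85 + 2.4 = 13.95
Deviation = 16.81 − 13.95 = 2.86 pp.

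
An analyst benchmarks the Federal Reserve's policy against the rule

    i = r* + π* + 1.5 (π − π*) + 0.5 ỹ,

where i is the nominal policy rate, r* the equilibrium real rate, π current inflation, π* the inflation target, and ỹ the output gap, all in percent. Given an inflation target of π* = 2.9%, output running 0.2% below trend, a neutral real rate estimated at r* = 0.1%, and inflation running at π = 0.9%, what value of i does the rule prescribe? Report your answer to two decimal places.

Output 0.2% below potential → ỹ = -0.2.
i = 0.1 + 2.9 + 1.5 × (0.9 − 2.9) + 0.5 × (-0.2)
   = 0.1 + 2.9 − 3 − 0.1 = -0.10

-0.10%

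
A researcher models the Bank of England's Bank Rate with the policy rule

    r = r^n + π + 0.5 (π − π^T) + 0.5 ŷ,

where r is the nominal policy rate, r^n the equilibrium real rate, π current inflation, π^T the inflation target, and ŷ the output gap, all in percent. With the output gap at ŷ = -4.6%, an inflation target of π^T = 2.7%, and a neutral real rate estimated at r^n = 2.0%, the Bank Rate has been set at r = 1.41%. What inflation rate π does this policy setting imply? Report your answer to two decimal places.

2.04%

Collecting π: r = r^n + (1 + 0.5) π − 0.5 π^T + 0.5 ŷ
1.5 π = 1.41 − 2.0 + 0.5 × 2.7 − 0.5 × (-4.6) = 3.06
π = 3.06 / 1.5 = 2.04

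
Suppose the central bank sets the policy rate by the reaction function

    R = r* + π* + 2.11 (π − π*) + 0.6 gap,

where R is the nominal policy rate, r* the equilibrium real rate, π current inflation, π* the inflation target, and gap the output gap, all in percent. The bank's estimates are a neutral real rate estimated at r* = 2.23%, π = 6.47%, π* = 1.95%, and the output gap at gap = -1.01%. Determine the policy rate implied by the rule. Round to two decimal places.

R = 2.23 + 1.95 + 2.11 × (6.47 − 1.95) + 0.6 × (-1.01)
   = 2.23 + 1.95 + 9.5372 − 0.606 = 13.11

13.11%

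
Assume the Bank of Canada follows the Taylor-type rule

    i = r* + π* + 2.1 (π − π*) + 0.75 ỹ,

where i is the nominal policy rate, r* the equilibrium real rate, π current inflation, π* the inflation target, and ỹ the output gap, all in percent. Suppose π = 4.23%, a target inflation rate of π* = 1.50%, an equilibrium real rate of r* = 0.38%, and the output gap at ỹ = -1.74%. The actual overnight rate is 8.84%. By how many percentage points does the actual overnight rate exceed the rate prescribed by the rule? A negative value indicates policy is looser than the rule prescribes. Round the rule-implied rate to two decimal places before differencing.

2.53 pp

i = 0.38 + 1.50 + 2.1 × (4.23 − 1.50) + 0.75 × (-1.74)
   = 0.38 + 1.5 + 5.733 − 1.305 = 6.31
Deviation = 8.84 − 6.31 = 2.53 pp.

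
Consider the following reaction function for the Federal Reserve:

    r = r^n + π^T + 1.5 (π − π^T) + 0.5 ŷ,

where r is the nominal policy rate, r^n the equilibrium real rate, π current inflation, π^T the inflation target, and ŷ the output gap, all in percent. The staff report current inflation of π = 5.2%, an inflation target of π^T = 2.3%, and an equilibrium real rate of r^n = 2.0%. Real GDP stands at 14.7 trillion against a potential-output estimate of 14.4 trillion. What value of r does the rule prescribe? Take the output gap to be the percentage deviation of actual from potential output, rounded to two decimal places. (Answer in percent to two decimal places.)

Output gap = 100 × (14.7 − 14.4) / 14.4 = 2.08%.
r = 2.00 + 2.30 + 1.5 × (5.20 − 2.30) + 0.5 × 2.08
   = 2.00 + 2.3 + 4.35 + 1.04 = 9.69

9.69%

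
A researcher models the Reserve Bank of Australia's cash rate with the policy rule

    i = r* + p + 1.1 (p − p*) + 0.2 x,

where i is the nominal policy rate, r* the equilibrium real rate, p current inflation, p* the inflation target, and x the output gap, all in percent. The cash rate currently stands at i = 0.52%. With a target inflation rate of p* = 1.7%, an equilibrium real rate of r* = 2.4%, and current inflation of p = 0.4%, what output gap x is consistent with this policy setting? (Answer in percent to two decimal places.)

0.2 x = 0.52 − 2.4 − 0.4 − 1.1 × (0.4 − 1.7) = -0.85
x = -0.85 / 0.2 = -4.25

-4.25%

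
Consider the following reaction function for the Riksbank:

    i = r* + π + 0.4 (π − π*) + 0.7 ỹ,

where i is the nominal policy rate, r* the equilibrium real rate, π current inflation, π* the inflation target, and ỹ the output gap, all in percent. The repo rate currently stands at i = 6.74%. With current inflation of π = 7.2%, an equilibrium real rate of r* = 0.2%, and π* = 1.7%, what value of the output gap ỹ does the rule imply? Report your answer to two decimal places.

0.7 ỹ = 6.74 − 0.2 − 7.2 − 0.4 × (7.2 − 1.7) = -2.86
ỹ = -2.86 / 0.7 = -4.09

-4.09%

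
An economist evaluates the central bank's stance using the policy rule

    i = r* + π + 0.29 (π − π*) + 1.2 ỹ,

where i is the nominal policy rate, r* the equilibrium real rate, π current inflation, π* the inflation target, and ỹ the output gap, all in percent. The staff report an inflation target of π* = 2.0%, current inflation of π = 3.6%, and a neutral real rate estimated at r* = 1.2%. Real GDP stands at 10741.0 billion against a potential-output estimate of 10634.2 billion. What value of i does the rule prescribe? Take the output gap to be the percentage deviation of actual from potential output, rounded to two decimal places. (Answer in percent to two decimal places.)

Output gap = 100 × (10741.0 − 10634.2) / 10634.2 = 1.00%.
i = 1.20 + 3.60 + 0.29 × (3.60 − 2.00) + 1.2 × 1.00
   = 1.20 + 3.6 + 0.464 + 1.2 = 6.46

6.46%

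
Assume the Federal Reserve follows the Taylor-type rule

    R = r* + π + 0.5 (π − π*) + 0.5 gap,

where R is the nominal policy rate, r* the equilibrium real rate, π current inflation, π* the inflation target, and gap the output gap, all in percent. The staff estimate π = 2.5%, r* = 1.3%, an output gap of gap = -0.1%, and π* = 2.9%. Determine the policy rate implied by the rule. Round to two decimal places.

R = 1.3 + 2.5 + 0.5 × (2.5 − 2.9) + 0.5 × (-0.1)
   = 1.3 + 2.5 − 0.2 − 0.05 = 3.55

3.55%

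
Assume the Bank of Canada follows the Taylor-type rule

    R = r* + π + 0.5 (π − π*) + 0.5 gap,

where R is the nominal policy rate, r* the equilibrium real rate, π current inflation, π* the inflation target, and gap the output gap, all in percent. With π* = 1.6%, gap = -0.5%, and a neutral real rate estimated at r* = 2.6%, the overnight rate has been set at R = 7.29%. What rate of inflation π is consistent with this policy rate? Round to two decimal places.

3.83%

Collecting π: R = r* + (1 + 0.5) π − 0.5 π* + 0.5 gap
1.5 π = 7.29 − 2.6 + 0.5 × 1.6 − 0.5 × (-0.5) = 5.74
π = 5.74 / 1.5 = 3.83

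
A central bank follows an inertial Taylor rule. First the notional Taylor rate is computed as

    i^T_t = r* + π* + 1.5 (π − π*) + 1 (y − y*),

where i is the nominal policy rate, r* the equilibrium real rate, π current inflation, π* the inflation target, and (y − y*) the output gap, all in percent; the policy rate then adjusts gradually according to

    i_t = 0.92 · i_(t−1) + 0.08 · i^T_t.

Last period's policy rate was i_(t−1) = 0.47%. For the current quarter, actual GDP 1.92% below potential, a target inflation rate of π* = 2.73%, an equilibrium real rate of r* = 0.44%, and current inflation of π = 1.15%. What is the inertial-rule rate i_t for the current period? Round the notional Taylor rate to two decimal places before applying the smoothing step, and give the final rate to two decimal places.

0.34%

Output 1.92% below potential → (y − y*) = -1.92.
i^T_t = 0.44 + 2.73 + 1.5 × (1.15 − 2.73) + 1 × (-1.92)
   = 0.44 + 2.73 − 2.37 − 1.92 = -1.12
i_t = 0.92 × 0.47 + 0.08 × (-1.12) = 0.4324 − 0.0896 = 0.34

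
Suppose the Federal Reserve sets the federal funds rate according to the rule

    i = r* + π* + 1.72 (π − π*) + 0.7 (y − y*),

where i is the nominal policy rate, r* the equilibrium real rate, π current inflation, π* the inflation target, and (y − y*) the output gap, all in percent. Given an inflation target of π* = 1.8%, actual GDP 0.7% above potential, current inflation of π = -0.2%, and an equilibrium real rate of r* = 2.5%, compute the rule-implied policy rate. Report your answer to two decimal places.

1.35%

Output 0.7% above potential → (y − y*) = 0.7.
i = 2.5 + 1.8 + 1.72 × (-0.2 − 1.8) + 0.7 × 0.7
   = 2.5 + 1.8 − 3.44 + 0.49 = 1.35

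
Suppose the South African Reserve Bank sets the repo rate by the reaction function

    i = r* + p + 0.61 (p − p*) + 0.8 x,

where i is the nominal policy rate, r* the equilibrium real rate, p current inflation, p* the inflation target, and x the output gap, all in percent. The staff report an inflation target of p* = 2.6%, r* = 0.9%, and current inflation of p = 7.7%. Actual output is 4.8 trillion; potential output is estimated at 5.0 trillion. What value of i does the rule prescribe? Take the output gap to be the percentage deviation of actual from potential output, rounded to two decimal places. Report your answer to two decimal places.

8.51%

Output gap = 100 × (4.8 − 5.0) / 5.0 = -4.00%.
i = 0.90 + 7.70 + 0.61 × (7.70 − 2.60) + 0.8 × (-4.00)
   = 0.90 + 7.7 + 3.111 − 3.2 = 8.51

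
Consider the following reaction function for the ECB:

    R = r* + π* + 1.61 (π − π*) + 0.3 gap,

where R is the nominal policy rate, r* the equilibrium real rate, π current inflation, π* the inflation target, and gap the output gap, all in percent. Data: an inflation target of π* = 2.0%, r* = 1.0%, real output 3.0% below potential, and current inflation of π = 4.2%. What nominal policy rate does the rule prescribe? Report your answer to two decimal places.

5.64%

Output 3.0% below potential → gap = -3.0.
R = 1.0 + 2.0 + 1.61 × (4.2 − 2.0) + 0.3 × (-3.0)
   = 1.0 + 2 + 3.542 − 0.9 = 5.64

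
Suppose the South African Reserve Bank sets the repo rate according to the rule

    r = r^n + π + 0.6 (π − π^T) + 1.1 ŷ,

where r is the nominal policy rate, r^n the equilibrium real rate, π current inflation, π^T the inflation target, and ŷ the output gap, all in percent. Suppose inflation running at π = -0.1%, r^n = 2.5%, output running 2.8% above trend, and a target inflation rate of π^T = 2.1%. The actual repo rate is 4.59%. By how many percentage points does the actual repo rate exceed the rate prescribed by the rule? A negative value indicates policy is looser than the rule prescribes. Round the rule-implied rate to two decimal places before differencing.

Output 2.8% above potential → ŷ = 2.8.
r = 2.5 + (-0.1) + 0.6 × (-0.1 − 2.1) + 1.1 × 2.8
   = 2.5 − 0.1 − 1.32 + 3.08 = 4.16
Deviation = 4.59 − 4.16 = 0.43 pp.

0.43 pp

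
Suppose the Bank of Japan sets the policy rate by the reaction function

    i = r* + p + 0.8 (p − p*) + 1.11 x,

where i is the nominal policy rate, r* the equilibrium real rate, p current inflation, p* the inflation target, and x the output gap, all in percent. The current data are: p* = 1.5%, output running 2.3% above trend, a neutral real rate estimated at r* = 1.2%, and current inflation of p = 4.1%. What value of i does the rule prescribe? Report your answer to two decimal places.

Output 2.3% above potential → x = 2.3.
i = 1.2 + 4.1 + 0.8 × (4.1 − 1.5) + 1.11 × 2.3
   = 1.2 + 4.1 + 2.08 + 2.553 = 9.93

9.93%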